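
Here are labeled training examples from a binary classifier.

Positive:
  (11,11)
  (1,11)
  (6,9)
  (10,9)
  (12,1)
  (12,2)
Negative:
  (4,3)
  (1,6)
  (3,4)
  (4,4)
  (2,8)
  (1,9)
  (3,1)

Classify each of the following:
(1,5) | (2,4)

Negative, Negative

The rule appears to be: sum ≥ 12.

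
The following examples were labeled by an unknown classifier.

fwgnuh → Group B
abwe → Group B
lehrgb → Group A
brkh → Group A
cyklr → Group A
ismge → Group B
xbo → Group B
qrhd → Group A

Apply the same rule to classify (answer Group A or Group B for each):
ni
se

Group B, Group B

The common property of the 'Group A' items is: contains 'r'. No 'Group B' item has it.
ni: no 'r', fails this test → Group B.
se: no 'r', fails this test → Group B.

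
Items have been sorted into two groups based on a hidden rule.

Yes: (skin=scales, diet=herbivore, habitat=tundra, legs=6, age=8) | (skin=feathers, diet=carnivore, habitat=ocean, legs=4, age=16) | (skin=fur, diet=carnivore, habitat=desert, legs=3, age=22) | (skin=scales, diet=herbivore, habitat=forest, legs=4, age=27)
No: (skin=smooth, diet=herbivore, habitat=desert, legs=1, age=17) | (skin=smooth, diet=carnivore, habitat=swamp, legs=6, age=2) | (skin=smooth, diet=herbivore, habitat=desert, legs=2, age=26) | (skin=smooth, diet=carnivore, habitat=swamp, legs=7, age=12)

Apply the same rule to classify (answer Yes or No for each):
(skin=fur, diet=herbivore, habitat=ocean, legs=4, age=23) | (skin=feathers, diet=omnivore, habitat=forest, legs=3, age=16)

A rule that fits every label: skin is not smooth — true of each 'Yes' example, false of each 'No' one.
(skin=fur, diet=herbivore, habitat=ocean, legs=4, age=23) — skin is fur, hence Yes. (skin=feathers, diet=omnivore, habitat=forest, legs=3, age=16) — skin is feathers, hence Yes.

Yes, Yes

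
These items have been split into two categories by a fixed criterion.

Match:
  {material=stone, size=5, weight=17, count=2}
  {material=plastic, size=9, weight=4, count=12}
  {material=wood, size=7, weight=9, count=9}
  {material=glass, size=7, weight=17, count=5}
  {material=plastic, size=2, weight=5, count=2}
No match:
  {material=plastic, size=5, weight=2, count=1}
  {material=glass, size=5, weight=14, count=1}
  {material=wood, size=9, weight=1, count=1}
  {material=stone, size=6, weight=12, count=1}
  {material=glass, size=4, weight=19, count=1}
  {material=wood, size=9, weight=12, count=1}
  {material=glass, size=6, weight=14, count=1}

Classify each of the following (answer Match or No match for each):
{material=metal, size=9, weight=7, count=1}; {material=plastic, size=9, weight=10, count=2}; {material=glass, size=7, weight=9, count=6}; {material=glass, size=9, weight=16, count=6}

No match, Match, Match, Match

The rule appears to be: count ≥ 2.
{material=metal, size=9, weight=7, count=1} — count = 1, hence No match. {material=plastic, size=9, weight=10, count=2} — count = 2, hence Match. {material=glass, size=7, weight=9, count=6} — count = 6, hence Match. {material=glass, size=9, weight=16, count=6} — count = 6, hence Match.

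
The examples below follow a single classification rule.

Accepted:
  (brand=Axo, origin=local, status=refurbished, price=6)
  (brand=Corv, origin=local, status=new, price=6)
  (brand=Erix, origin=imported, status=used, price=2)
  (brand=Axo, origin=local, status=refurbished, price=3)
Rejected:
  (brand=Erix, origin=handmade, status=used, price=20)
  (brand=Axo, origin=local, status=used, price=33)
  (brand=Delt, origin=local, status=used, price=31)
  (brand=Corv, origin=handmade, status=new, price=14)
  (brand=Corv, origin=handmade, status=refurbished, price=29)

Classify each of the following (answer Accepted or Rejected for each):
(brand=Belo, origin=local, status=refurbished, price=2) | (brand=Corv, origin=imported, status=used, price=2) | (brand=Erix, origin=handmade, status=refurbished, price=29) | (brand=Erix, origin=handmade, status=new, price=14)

All 'Accepted' examples share one property — price ≤ 6 — and every 'Rejected' example lacks it.
Accepted: (brand=Belo, origin=local, status=refurbished, price=2), since price = 2. Accepted: (brand=Corv, origin=imported, status=used, price=2), since price = 2. Rejected: (brand=Erix, origin=handmade, status=refurbished, price=29), since price = 29. Rejected: (brand=Erix, origin=handmade, status=new, price=14), since price = 14.

Accepted, Accepted, Rejected, Rejected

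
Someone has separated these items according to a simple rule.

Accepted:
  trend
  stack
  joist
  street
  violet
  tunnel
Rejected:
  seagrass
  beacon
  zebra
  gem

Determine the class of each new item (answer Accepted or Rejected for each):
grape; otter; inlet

Comparing the two groups points to one rule — contains 't'.
Rejected: grape, since no 't'.
Accepted: otter, since has 't'.
Accepted: inlet, since has 't'.

Rejected, Accepted, Accepted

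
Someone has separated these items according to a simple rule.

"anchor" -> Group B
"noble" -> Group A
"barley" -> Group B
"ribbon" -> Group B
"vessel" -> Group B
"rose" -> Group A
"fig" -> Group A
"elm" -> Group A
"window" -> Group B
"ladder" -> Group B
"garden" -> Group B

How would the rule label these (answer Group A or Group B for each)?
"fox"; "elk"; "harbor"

Group A, Group A, Group B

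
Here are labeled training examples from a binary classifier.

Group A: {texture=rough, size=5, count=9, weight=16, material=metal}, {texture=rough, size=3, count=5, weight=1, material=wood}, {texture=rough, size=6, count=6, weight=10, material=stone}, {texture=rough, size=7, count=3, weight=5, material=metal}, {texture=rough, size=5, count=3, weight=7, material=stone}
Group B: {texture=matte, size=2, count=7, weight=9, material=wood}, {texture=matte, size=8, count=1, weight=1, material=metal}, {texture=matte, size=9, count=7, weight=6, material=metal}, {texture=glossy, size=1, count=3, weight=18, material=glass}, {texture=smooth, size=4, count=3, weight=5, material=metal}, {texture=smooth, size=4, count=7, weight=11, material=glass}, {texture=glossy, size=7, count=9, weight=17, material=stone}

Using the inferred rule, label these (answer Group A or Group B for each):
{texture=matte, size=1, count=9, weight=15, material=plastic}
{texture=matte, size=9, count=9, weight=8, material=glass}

Group B, Group B

The simplest hypothesis consistent with all the labels is: texture is rough.
Group B: {texture=matte, size=1, count=9, weight=15, material=plastic}, since texture is matte.
Group B: {texture=matte, size=9, count=9, weight=8, material=glass}, since texture is matte.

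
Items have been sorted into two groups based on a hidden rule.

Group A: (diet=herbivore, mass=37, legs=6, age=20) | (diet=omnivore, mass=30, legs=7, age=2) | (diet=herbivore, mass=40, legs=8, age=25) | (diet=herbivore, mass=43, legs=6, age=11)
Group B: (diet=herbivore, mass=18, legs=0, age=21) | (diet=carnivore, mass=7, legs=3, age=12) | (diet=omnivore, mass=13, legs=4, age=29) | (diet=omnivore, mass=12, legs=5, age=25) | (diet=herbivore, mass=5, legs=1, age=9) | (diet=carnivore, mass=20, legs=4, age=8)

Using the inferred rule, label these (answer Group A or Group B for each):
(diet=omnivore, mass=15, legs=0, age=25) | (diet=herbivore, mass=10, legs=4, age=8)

Group B, Group B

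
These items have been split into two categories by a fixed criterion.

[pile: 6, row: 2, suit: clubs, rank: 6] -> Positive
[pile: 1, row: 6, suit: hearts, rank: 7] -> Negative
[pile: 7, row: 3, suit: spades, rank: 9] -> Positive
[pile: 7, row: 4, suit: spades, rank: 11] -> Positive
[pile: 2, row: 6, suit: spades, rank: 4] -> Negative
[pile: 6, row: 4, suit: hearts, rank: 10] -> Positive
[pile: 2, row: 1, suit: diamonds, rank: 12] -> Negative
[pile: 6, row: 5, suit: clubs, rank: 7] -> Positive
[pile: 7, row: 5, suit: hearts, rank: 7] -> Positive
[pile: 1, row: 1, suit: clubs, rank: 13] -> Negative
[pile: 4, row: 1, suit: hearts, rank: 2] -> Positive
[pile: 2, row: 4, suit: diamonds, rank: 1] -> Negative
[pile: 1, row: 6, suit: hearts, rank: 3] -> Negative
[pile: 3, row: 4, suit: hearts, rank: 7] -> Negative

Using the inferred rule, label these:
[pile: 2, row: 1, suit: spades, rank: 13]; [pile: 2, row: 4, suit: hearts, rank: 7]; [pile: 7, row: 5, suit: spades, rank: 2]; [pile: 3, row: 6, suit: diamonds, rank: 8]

All 'Positive' examples share one property — pile ≥ 4 — and every 'Negative' example lacks it.
[pile: 2, row: 1, suit: spades, rank: 13] — pile = 2, hence Negative. [pile: 2, row: 4, suit: hearts, rank: 7] — pile = 2, hence Negative. [pile: 7, row: 5, suit: spades, rank: 2] — pile = 7, hence Positive. [pile: 3, row: 6, suit: diamonds, rank: 8] — pile = 3, hence Negative.

Negative, Negative, Positive, Negative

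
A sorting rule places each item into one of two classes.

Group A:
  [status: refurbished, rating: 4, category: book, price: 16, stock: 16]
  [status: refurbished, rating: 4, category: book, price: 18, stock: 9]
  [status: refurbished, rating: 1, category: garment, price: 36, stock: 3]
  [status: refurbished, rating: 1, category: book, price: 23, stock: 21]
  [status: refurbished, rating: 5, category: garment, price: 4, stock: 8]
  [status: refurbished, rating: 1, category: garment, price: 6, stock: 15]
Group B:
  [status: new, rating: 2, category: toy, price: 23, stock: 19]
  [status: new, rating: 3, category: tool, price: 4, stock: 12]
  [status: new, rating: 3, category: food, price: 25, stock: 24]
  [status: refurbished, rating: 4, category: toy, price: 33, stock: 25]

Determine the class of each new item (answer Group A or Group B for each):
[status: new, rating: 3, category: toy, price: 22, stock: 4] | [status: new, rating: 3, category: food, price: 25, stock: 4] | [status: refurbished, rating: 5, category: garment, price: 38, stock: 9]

'Group A' ⟺ status is refurbished AND stock ≤ 21.
[status: new, rating: 3, category: toy, price: 22, stock: 4] → status is new, stock = 4 → Group B. [status: new, rating: 3, category: food, price: 25, stock: 4] → status is new, stock = 4 → Group B. [status: refurbished, rating: 5, category: garment, price: 38, stock: 9] → status is refurbished, stock = 9 → Group A.

Group B, Group B, Group A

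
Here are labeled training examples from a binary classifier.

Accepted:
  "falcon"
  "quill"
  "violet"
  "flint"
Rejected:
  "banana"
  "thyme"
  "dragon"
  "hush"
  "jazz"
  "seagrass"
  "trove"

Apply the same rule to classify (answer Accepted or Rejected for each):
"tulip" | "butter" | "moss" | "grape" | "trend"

Accepted, Rejected, Rejected, Rejected, Rejected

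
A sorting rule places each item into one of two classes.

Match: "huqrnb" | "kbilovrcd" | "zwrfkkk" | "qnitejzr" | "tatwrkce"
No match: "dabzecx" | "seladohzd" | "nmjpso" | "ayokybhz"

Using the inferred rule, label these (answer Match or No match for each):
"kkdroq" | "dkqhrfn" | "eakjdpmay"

Match, Match, No match

Comparing the two groups points to one rule — contains 'r'.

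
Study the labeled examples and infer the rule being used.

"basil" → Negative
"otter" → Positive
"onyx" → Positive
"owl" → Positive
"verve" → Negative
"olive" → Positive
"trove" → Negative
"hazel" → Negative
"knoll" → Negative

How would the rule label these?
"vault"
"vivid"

Negative, Negative

The rule appears to be: starts with 'o'.
"vault": Negative (starts with 'v'). "vivid": Negative (starts with 'v').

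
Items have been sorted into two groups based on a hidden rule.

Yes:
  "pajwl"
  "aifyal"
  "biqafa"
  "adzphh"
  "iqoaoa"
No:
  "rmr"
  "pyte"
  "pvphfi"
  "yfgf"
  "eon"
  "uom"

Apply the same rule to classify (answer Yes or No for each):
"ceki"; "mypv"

All 'Yes' examples share one property — contains 'a' — and every 'No' example lacks it.
"ceki" → no 'a' → No.
"mypv" → no 'a' → No.

No, No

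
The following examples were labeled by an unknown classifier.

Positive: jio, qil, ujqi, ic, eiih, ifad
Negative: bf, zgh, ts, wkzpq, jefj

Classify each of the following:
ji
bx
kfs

Positive, Negative, Negative

The classifier is using: contains 'i'.
ji — has 'i', hence Positive. bx — no 'i', hence Negative. kfs — no 'i', hence Negative.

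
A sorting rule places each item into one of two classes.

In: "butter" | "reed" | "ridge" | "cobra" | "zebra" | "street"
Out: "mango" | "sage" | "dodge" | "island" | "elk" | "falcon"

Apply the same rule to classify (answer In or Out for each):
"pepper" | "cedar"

In, In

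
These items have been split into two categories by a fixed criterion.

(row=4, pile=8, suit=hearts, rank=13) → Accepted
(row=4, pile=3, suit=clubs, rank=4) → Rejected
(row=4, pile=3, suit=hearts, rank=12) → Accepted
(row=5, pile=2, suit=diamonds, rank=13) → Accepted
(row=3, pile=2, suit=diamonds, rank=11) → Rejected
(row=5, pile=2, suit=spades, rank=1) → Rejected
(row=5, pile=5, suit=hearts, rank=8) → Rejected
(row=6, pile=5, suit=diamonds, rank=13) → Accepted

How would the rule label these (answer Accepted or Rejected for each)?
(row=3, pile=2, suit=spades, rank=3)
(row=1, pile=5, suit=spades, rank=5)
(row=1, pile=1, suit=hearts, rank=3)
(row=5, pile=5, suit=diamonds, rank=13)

The rule appears to be: rank ≥ 12.
Rejected: (row=3, pile=2, suit=spades, rank=3), since rank = 3.
Rejected: (row=1, pile=5, suit=spades, rank=5), since rank = 5.
Rejected: (row=1, pile=1, suit=hearts, rank=3), since rank = 3.
Accepted: (row=5, pile=5, suit=diamonds, rank=13), since rank = 13.

Rejected, Rejected, Rejected, Accepted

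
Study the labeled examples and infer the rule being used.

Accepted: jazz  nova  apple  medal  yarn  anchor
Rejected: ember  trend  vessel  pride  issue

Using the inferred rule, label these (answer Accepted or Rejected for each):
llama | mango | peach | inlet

The classifier is using: contains 'a'.
Accepted: llama, since has 'a'.
Accepted: mango, since has 'a'.
Accepted: peach, since has 'a'.
Rejected: inlet, since no 'a'.

Accepted, Accepted, Accepted, Rejected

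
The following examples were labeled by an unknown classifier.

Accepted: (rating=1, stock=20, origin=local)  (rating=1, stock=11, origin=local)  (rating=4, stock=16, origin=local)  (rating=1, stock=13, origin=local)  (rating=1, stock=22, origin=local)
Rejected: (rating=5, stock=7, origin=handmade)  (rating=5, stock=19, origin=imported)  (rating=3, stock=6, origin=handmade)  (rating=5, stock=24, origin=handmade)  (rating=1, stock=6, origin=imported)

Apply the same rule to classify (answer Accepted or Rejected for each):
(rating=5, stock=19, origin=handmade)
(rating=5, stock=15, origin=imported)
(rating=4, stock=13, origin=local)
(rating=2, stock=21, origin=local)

Rejected, Rejected, Accepted, Accepted

The classifier is using: origin is local.
Rejected: (rating=5, stock=19, origin=handmade), since origin is handmade.
Rejected: (rating=5, stock=15, origin=imported), since origin is imported.
Accepted: (rating=4, stock=13, origin=local), since origin is local.
Accepted: (rating=2, stock=21, origin=local), since origin is local.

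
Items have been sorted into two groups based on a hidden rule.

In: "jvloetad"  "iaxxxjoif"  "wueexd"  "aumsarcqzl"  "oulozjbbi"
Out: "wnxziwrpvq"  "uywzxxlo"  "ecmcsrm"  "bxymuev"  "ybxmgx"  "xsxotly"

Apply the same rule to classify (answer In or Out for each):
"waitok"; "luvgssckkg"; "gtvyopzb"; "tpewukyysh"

The distinguishing property — has ≥ 3 vowels — holds for all the 'In' cases and none of the 'Out' cases.
"waitok" → 3 vowels → In. "luvgssckkg" → 1 vowel → Out. "gtvyopzb" → 1 vowel → Out. "tpewukyysh" → 2 vowels → Out.

In, Out, Out, Out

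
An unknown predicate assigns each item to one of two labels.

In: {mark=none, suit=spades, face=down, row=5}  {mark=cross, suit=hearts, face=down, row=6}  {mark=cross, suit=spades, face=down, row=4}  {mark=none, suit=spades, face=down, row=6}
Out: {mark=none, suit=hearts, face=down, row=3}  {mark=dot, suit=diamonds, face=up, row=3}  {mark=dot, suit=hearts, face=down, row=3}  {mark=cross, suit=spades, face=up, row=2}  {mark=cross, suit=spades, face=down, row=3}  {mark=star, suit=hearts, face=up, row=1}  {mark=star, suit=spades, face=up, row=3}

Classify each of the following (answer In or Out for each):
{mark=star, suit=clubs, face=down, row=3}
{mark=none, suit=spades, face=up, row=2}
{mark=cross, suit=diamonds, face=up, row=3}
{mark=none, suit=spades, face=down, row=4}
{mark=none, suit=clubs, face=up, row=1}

Out, Out, Out, In, Out

The common property of the 'In' items is: row ≥ 4. No 'Out' item has it.
{mark=star, suit=clubs, face=down, row=3} → row = 3 → Out.
{mark=none, suit=spades, face=up, row=2} → row = 2 → Out.
{mark=cross, suit=diamonds, face=up, row=3} → row = 3 → Out.
{mark=none, suit=spades, face=down, row=4} → row = 4 → In.
{mark=none, suit=clubs, face=up, row=1} → row = 1 → Out.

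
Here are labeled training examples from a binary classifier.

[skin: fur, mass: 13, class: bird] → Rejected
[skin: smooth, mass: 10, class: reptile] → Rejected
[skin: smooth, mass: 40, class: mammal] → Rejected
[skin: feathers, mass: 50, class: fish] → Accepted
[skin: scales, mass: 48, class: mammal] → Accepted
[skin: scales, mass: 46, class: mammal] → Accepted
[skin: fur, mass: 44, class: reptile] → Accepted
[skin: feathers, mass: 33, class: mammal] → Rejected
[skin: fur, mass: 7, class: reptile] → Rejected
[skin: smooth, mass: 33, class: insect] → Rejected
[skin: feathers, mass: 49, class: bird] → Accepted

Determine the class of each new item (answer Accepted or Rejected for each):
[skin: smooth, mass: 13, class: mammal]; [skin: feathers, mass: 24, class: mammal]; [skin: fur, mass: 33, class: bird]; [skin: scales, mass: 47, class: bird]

The classifier is using: mass ≥ 44.
[skin: smooth, mass: 13, class: mammal]: mass = 13, does not satisfy this → Rejected. [skin: feathers, mass: 24, class: mammal]: mass = 24, does not satisfy this → Rejected. [skin: fur, mass: 33, class: bird]: mass = 33, does not satisfy this → Rejected. [skin: scales, mass: 47, class: bird]: mass = 47, fits → Accepted.

Rejected, Rejected, Rejected, Accepted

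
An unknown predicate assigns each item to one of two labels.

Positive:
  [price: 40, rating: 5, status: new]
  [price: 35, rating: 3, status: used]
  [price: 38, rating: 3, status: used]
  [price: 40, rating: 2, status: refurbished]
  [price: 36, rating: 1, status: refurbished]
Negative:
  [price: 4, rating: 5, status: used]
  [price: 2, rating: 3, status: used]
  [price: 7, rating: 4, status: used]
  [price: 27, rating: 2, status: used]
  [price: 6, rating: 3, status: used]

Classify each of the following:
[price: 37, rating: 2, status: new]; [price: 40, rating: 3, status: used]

The pattern is that an item is 'Positive' exactly when: price ≥ 35.
[price: 37, rating: 2, status: new]: price = 37 — passes, so Positive. [price: 40, rating: 3, status: used]: price = 40 — passes, so Positive.

Positive, Positive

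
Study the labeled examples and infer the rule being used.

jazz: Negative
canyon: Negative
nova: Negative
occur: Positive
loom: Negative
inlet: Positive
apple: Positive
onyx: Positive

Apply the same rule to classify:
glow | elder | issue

Negative, Positive, Positive

The common property of the 'Positive' items is: starts with a vowel. No 'Negative' item has it.
glow → starts with 'g' → Negative. elder → starts with 'e' → Positive. issue → starts with 'i' → Positive.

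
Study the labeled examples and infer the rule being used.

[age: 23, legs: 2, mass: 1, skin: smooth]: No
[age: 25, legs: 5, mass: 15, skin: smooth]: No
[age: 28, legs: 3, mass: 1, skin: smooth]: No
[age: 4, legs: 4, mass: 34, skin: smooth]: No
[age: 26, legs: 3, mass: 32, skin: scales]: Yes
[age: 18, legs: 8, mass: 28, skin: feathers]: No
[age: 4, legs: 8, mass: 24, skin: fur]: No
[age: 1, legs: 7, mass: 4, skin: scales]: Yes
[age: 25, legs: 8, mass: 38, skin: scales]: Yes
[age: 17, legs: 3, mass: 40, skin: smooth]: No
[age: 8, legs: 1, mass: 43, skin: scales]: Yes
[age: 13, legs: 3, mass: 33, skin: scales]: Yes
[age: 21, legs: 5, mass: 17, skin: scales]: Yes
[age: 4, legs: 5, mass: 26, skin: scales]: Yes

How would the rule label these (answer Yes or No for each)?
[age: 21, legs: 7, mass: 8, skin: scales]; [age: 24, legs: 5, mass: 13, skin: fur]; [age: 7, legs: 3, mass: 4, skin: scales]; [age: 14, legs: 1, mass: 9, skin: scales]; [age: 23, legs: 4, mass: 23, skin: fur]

One predicate separates the groups cleanly: skin is scales.
Yes: [age: 21, legs: 7, mass: 8, skin: scales], since skin is scales.
No: [age: 24, legs: 5, mass: 13, skin: fur], since skin is fur.
Yes: [age: 7, legs: 3, mass: 4, skin: scales], since skin is scales.
Yes: [age: 14, legs: 1, mass: 9, skin: scales], since skin is scales.
No: [age: 23, legs: 4, mass: 23, skin: fur], since skin is fur.

Yes, No, Yes, Yes, No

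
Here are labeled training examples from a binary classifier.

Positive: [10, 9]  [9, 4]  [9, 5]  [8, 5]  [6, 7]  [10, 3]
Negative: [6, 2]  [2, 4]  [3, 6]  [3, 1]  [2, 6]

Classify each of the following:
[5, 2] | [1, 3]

Negative, Negative

The common property of the 'Positive' items is: sum ≥ 13. No 'Negative' item has it.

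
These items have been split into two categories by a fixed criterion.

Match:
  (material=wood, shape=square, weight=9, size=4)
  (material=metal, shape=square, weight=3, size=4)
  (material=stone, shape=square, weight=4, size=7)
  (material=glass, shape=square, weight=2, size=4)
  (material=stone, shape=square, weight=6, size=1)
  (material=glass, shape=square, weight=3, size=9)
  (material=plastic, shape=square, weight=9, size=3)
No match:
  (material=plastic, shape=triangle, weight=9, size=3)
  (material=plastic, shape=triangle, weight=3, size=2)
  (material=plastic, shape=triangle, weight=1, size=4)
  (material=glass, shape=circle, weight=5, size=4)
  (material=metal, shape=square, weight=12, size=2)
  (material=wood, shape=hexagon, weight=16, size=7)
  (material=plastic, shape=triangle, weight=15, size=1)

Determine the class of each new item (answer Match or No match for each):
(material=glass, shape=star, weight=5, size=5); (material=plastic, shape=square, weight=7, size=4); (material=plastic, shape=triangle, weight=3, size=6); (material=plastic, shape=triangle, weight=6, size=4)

One predicate separates the groups cleanly: shape is square AND weight ≤ 9.
(material=glass, shape=star, weight=5, size=5): shape is star, weight = 5, does not fit → No match.
(material=plastic, shape=square, weight=7, size=4): shape is square, weight = 7, fits → Match.
(material=plastic, shape=triangle, weight=3, size=6): shape is triangle, weight = 3, does not fit → No match.
(material=plastic, shape=triangle, weight=6, size=4): shape is triangle, weight = 6, does not fit → No match.

No match, Match, No match, No match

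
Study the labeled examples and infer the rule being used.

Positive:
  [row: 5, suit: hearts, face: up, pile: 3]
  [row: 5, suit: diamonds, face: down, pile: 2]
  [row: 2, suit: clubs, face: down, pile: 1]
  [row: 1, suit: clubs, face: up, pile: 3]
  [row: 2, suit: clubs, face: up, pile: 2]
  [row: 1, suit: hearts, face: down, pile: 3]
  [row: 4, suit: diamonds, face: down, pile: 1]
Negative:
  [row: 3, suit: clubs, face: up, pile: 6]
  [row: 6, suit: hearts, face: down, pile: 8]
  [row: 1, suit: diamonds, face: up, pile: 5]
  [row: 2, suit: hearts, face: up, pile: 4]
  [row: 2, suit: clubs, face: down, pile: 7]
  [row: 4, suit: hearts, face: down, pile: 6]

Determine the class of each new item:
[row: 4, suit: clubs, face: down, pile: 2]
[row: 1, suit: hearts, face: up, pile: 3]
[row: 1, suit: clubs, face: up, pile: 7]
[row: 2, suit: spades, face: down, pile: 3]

The simplest hypothesis consistent with all the labels is: pile ≤ 3.
[row: 4, suit: clubs, face: down, pile: 2]: Positive (pile = 2). [row: 1, suit: hearts, face: up, pile: 3]: Positive (pile = 3). [row: 1, suit: clubs, face: up, pile: 7]: Negative (pile = 7). [row: 2, suit: spades, face: down, pile: 3]: Positive (pile = 3).

Positive, Positive, Negative, Positive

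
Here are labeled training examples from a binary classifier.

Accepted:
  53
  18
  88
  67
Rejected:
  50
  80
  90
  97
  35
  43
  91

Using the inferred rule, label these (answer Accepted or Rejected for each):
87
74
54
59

Rejected, Accepted, Rejected, Rejected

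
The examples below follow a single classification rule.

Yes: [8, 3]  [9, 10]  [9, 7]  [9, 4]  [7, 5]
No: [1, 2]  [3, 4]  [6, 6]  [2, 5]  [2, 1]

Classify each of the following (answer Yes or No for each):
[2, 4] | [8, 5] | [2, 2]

The classifier is using: first ≥ 7.
[2, 4]: first 2 — fails the rule, so No.
[8, 5]: first 8 — meets the rule, so Yes.
[2, 2]: first 2 — fails the rule, so No.

No, Yes, No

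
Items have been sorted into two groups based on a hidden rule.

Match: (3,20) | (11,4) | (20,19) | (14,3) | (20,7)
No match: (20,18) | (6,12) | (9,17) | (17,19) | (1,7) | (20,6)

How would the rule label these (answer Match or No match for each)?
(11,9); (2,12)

No match, No match

'Match' ⟺ sum is odd.
(11,9): 11+9 = 20 — does not pass, so No match. (2,12): 2+12 = 14 — does not pass, so No match.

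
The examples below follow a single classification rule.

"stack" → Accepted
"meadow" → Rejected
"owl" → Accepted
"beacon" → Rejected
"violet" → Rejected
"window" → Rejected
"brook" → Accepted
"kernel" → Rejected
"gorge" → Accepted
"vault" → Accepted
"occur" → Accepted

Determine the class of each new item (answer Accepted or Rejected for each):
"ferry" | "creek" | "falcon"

Accepted, Accepted, Rejected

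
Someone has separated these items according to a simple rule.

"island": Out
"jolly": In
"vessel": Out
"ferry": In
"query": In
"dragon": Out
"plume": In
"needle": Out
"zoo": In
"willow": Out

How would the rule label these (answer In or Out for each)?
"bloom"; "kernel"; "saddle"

In, Out, Out

A rule that fits every label: odd length — true of each 'In' example, false of each 'Out' one.
"bloom" — length 5, hence In. "kernel" — length 6, hence Out. "saddle" — length 6, hence Out.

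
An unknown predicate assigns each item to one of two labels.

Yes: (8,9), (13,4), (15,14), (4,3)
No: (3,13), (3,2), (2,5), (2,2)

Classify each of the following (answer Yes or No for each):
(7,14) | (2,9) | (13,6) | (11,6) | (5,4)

Yes, No, Yes, Yes, Yes

The simplest hypothesis consistent with all the labels is: first ≥ 4.
(7,14): Yes (first 7). (2,9): No (first 2). (13,6): Yes (first 13). (11,6): Yes (first 11). (5,4): Yes (first 5).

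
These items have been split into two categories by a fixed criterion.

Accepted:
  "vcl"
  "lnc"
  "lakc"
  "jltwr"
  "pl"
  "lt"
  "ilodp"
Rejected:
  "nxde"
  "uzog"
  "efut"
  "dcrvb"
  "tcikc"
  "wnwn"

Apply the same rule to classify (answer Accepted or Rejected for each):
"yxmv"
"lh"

Rejected, Accepted

The distinguishing property — contains 'l' — holds for all the 'Accepted' cases and none of the 'Rejected' cases.
"yxmv" → no 'l' → Rejected. "lh" → has 'l' → Accepted.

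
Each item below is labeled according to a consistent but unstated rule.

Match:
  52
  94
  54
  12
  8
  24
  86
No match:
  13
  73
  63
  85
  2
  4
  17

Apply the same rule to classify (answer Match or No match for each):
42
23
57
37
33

Match, No match, No match, No match, No match

All 'Match' examples share one property — even AND at least 8 — and every 'No match' example lacks it.
42 — 42 is even, 42 ≥ 8, hence Match. 23 — 23 is odd, 23 ≥ 8, hence No match. 57 — 57 is odd, 57 ≥ 8, hence No match. 37 — 37 is odd, 37 ≥ 8, hence No match. 33 — 33 is odd, 33 ≥ 8, hence No match.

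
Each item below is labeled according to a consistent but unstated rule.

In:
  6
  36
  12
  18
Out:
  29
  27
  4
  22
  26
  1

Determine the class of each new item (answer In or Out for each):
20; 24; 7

'In' ⟺ multiple of 6.
Out: 20, since 20 = 6·3 + 2.
In: 24, since 24 = 6·4.
Out: 7, since 7 = 6·1 + 1.

Out, In, Out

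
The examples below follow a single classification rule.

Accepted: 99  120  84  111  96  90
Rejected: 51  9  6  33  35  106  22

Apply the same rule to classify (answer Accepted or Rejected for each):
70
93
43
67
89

The common property of the 'Accepted' items is: multiple of 3 AND at least 84. No 'Rejected' item has it.
70: 70 = 3·23 + 1, 70 < 84 — doesn't qualify, so Rejected. 93: 93 = 3·31, 93 ≥ 84 — fits, so Accepted. 43: 43 = 3·14 + 1, 43 < 84 — doesn't qualify, so Rejected. 67: 67 = 3·22 + 1, 67 < 84 — doesn't qualify, so Rejected. 89: 89 = 3·29 + 2, 89 ≥ 84 — doesn't qualify, so Rejected.

Rejected, Accepted, Rejected, Rejected, Rejected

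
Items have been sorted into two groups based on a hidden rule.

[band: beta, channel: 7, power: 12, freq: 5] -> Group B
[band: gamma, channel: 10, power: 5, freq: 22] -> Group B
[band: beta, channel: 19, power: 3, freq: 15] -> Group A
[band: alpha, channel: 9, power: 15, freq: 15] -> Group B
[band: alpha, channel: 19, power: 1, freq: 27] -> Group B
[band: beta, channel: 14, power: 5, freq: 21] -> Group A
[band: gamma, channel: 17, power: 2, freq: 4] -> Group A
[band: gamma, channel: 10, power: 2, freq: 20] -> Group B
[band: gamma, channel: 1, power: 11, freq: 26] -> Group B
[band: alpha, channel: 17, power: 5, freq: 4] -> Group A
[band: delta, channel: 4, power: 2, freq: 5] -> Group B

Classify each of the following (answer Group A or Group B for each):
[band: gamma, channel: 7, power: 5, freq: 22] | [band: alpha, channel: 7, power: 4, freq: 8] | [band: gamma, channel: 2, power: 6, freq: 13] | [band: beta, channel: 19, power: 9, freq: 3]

A rule that fits every label: freq ≤ 21 AND channel ≥ 14 — true of each 'Group A' example, false of each 'Group B' one.
[band: gamma, channel: 7, power: 5, freq: 22]: Group B (freq = 22, channel = 7).
[band: alpha, channel: 7, power: 4, freq: 8]: Group B (freq = 8, channel = 7).
[band: gamma, channel: 2, power: 6, freq: 13]: Group B (freq = 13, channel = 2).
[band: beta, channel: 19, power: 9, freq: 3]: Group A (freq = 3, channel = 19).

Group B, Group B, Group B, Group A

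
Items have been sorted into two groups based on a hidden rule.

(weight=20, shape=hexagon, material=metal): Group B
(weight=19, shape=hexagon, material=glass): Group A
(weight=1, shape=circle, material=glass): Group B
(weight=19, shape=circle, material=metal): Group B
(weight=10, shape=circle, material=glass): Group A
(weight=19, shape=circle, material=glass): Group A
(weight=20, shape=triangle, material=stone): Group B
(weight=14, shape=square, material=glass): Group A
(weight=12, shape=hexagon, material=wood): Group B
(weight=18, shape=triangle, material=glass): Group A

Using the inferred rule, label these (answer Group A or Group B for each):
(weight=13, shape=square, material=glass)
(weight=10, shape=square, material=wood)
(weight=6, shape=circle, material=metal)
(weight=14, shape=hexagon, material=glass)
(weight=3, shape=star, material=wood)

Group A, Group B, Group B, Group A, Group B

Rule: material is glass AND weight ≥ 10. This holds for each 'Group A' example and fails for each 'Group B' one.
(weight=13, shape=square, material=glass): material is glass, weight = 13, matches → Group A.
(weight=10, shape=square, material=wood): material is wood, weight = 10, does not fit → Group B.
(weight=6, shape=circle, material=metal): material is metal, weight = 6, does not fit → Group B.
(weight=14, shape=hexagon, material=glass): material is glass, weight = 14, matches → Group A.
(weight=3, shape=star, material=wood): material is wood, weight = 3, does not fit → Group B.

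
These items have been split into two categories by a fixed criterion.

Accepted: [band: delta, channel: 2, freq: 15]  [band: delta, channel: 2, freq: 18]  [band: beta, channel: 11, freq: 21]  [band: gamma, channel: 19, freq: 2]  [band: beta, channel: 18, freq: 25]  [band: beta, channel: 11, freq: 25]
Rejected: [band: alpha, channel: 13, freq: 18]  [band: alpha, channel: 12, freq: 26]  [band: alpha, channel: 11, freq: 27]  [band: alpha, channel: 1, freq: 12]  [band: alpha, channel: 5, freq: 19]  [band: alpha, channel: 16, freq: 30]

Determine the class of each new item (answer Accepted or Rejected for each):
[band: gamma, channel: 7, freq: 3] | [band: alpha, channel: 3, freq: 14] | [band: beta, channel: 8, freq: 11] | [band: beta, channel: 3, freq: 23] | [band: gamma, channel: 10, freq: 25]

The pattern is that an item is 'Accepted' exactly when: band is not alpha.
[band: gamma, channel: 7, freq: 3] → band is gamma → Accepted. [band: alpha, channel: 3, freq: 14] → band is alpha → Rejected. [band: beta, channel: 8, freq: 11] → band is beta → Accepted. [band: beta, channel: 3, freq: 23] → band is beta → Accepted. [band: gamma, channel: 10, freq: 25] → band is gamma → Accepted.

Accepted, Rejected, Accepted, Accepted, Accepted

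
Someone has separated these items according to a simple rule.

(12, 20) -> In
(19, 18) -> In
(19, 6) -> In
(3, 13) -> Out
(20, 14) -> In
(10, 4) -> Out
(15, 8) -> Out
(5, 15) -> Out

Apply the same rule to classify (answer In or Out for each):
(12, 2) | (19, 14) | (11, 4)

Out, In, Out

The rule appears to be: sum ≥ 25.
(12, 2) → 12+2 = 14 → Out. (19, 14) → 19+14 = 33 → In. (11, 4) → 11+4 = 15 → Out.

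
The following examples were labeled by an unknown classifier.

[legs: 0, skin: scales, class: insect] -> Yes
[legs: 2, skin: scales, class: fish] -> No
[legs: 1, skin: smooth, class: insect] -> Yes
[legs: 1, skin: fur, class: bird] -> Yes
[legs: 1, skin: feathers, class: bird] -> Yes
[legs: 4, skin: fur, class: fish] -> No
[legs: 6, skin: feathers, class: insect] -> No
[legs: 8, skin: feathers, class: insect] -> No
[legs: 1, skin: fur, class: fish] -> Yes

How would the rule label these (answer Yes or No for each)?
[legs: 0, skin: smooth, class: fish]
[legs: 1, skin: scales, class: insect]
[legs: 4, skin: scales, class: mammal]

The distinguishing property — legs ≤ 1 — holds for all the 'Yes' cases and none of the 'No' cases.
[legs: 0, skin: smooth, class: fish]: legs = 0 — matches, so Yes. [legs: 1, skin: scales, class: insect]: legs = 1 — matches, so Yes. [legs: 4, skin: scales, class: mammal]: legs = 4 — fails this test, so No.

Yes, Yes, No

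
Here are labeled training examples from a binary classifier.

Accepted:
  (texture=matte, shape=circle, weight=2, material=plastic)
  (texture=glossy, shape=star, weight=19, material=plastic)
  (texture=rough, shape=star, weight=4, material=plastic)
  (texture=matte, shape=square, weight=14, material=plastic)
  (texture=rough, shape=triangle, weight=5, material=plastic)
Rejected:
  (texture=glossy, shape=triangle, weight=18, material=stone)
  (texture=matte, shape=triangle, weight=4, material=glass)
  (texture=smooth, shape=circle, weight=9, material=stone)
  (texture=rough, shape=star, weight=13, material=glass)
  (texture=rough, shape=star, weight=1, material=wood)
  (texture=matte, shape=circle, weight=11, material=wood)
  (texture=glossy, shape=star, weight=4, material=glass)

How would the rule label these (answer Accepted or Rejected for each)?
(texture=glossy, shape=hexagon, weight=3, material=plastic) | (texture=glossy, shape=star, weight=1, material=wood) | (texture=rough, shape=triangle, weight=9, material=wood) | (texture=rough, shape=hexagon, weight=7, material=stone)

Accepted, Rejected, Rejected, Rejected

The simplest hypothesis consistent with all the labels is: material is plastic.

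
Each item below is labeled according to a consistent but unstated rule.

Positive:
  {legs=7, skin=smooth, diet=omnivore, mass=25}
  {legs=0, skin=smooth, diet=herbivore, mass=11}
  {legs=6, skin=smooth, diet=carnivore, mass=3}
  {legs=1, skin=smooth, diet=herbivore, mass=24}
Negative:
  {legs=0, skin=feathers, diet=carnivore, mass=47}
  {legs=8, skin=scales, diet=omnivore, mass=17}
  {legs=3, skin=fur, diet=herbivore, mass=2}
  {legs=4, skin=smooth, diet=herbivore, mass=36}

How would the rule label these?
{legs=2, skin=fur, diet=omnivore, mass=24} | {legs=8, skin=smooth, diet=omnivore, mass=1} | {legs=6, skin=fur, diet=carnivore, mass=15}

Negative, Positive, Negative

'Positive' ⟺ skin is smooth AND mass ≤ 25.
{legs=2, skin=fur, diet=omnivore, mass=24} — skin is fur, mass = 24, hence Negative. {legs=8, skin=smooth, diet=omnivore, mass=1} — skin is smooth, mass = 1, hence Positive. {legs=6, skin=fur, diet=carnivore, mass=15} — skin is fur, mass = 15, hence Negative.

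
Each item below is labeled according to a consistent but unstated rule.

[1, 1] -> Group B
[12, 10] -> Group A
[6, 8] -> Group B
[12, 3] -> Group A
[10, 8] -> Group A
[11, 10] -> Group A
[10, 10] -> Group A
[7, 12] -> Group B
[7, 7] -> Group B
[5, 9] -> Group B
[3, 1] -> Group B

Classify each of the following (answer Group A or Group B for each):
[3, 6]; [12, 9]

The classifier is using: first ≥ 8.
[3, 6] → first 3 → Group B. [12, 9] → first 12 → Group A.

Group B, Group A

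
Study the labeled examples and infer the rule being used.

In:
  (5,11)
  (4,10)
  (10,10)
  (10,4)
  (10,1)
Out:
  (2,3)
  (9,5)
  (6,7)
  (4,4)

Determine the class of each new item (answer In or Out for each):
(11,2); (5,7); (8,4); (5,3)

One predicate separates the groups cleanly: max ≥ 10.

In, Out, Out, Out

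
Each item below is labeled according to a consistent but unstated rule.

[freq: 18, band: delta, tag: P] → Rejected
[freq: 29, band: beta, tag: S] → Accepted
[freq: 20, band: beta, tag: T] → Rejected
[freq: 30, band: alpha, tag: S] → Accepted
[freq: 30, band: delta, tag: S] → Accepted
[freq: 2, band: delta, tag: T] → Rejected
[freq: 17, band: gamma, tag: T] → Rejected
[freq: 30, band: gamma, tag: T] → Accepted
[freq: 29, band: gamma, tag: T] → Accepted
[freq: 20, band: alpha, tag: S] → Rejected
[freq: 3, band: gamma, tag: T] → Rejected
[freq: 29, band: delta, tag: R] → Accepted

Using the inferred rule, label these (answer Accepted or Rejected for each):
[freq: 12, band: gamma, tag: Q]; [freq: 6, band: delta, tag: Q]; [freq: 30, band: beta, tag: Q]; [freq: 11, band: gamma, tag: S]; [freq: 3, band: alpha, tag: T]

The common property of the 'Accepted' items is: freq ≥ 29. No 'Rejected' item has it.

Rejected, Rejected, Accepted, Rejected, Rejected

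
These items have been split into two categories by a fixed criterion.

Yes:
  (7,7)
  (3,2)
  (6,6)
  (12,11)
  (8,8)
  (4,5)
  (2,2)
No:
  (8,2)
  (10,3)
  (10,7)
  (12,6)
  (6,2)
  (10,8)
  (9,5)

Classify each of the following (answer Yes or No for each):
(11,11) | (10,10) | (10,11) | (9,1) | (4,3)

Yes, Yes, Yes, No, Yes

The rule appears to be: |first − second| ≤ 1.
(11,11): |11−11| = 0, has this property → Yes.
(10,10): |10−10| = 0, has this property → Yes.
(10,11): |10−11| = 1, has this property → Yes.
(9,1): |9−1| = 8, does not pass → No.
(4,3): |4−3| = 1, has this property → Yes.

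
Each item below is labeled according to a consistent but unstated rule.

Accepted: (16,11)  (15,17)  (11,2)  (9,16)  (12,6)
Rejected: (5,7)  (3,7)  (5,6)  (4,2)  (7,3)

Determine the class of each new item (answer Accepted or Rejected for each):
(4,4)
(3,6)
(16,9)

Every 'Accepted' example satisfies: sum ≥ 13. None of the 'Rejected' examples do.
(4,4) — 4+4 = 8, hence Rejected.
(3,6) — 3+6 = 9, hence Rejected.
(16,9) — 16+9 = 25, hence Accepted.

Rejected, Rejected, Accepted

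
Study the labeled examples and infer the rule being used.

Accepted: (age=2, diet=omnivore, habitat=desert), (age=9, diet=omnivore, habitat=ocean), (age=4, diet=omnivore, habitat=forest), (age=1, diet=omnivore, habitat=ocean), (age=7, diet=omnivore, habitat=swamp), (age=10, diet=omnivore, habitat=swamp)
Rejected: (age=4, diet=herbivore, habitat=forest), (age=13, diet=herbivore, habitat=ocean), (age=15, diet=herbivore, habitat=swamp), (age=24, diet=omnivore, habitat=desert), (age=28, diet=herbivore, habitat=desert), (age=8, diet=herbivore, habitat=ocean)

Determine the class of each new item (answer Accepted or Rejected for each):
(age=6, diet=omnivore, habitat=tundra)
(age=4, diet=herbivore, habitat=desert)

Accepted, Rejected

The simplest hypothesis consistent with all the labels is: diet is omnivore AND age ≤ 10.
Accepted: (age=6, diet=omnivore, habitat=tundra), since diet is omnivore, age = 6. Rejected: (age=4, diet=herbivore, habitat=desert), since diet is herbivore, age = 4.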